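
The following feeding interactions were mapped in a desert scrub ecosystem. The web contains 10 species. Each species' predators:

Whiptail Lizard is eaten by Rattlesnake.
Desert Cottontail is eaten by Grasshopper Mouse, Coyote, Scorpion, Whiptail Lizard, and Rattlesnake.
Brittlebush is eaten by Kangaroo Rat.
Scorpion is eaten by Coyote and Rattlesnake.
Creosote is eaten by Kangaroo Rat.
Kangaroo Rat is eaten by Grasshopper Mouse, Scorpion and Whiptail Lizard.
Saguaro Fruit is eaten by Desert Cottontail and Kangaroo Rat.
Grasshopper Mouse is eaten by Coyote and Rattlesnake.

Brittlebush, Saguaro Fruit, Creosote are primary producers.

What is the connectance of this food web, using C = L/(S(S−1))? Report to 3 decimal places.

C = 0.189

The web has S = 10 species and L = 17 feeding links.
C = L / (S(S−1)) = 17 / 90 = 0.1889 ≈ 0.189.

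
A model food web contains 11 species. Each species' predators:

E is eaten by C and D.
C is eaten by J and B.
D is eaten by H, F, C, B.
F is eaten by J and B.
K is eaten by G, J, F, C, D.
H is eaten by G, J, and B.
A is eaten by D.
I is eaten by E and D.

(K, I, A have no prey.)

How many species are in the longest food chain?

5 species

One longest chain: I → E → D → C → B.
It has 5 species and 4 links.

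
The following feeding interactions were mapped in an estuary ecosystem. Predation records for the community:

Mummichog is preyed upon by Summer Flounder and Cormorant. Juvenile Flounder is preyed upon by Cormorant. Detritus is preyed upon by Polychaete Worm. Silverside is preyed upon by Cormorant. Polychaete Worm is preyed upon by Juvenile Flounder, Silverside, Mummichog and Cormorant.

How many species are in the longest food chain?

4 species

One longest chain: Detritus → Polychaete Worm → Mummichog → Summer Flounder.
It has 4 species and 3 links.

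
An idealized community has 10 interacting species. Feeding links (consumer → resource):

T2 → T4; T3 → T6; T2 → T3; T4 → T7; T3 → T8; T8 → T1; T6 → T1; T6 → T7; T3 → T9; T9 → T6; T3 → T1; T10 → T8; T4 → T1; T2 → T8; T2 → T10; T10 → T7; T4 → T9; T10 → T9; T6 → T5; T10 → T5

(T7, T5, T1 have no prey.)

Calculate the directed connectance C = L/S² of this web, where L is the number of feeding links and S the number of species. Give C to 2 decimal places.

C = 0.20

The web has S = 10 species and L = 20 feeding links.
C = L / S² = 20 / 100 = 0.2000 ≈ 0.20.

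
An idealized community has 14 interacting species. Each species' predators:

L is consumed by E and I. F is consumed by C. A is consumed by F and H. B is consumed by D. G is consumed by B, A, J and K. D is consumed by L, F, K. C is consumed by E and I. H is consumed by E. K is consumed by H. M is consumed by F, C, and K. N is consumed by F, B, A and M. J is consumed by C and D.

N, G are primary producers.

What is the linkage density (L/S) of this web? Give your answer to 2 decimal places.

There are L = 26 links among S = 14 species.
L/S = 26/14 = 1.8571 ≈ 1.86.

L/S = 1.86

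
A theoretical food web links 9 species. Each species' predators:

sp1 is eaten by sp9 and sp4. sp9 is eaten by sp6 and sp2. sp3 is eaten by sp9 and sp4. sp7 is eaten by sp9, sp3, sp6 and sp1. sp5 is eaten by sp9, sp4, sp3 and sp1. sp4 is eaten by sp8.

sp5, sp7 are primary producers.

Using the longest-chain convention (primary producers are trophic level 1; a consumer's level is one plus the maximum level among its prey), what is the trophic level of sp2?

sp5 is a producer → level 1.
sp1 eats sp5 (level 1); other prey at levels: sp7 1 → level 2.
sp9 eats sp1 (level 2); other prey at levels: sp5 1, sp7 1, sp3 2 → level 3.
sp2 eats sp9 → level 4.

Trophic level 4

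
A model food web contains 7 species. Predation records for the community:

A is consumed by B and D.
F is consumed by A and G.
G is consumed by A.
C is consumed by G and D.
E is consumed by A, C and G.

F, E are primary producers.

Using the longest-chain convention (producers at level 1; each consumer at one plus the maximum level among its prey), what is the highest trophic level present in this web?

Producers (level 1): F, E.
E → C → G → A → D gives D level 5.
No species has a prey at level 5, so no species reaches level 6.

5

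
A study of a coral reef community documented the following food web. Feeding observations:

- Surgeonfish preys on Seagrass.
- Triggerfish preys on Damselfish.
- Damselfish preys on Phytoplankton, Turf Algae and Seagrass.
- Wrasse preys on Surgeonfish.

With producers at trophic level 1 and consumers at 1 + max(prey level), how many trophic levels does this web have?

3

Producers (level 1): Phytoplankton, Seagrass, Turf Algae.
Seagrass → Surgeonfish → Wrasse gives Wrasse level 3.
No species has a prey at level 3, so no species reaches level 4.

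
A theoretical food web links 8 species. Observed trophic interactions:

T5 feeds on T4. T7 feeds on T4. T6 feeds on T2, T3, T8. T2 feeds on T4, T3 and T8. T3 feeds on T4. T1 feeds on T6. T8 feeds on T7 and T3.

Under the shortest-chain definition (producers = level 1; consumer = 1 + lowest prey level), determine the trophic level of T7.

Trophic level 2

T4 is a producer → level 1.
T7 eats T4 → level 2.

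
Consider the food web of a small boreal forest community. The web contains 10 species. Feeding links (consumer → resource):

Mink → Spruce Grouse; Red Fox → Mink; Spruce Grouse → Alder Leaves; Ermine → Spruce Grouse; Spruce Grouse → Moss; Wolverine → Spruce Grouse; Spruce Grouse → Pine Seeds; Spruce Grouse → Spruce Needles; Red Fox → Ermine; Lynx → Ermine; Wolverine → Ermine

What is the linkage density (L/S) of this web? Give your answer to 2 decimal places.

There are L = 11 links among S = 10 species.
L/S = 11/10 = 1.1000 ≈ 1.10.

L/S = 1.10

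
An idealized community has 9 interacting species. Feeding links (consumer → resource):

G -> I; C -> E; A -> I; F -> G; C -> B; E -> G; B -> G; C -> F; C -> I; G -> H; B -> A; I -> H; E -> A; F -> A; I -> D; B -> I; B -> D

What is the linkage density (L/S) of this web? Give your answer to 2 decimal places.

L/S = 1.89

There are L = 17 links among S = 9 species.
L/S = 17/9 = 1.8889 ≈ 1.89.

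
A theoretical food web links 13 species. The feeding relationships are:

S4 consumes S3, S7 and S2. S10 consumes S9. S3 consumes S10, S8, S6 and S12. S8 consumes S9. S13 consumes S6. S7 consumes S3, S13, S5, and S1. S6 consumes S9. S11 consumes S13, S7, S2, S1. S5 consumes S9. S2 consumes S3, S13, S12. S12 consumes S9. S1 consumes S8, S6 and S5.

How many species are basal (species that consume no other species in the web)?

Basal species (no prey listed): S9.
Count: 1.

1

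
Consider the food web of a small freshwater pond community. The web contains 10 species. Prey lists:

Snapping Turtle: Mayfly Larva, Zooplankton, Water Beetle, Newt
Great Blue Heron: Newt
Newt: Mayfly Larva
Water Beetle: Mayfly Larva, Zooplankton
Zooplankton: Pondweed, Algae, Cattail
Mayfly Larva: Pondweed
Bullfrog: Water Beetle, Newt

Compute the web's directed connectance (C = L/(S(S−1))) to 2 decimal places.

C = 0.16

The web has S = 10 species and L = 14 feeding links.
C = L / (S(S−1)) = 14 / 90 = 0.1556 ≈ 0.16.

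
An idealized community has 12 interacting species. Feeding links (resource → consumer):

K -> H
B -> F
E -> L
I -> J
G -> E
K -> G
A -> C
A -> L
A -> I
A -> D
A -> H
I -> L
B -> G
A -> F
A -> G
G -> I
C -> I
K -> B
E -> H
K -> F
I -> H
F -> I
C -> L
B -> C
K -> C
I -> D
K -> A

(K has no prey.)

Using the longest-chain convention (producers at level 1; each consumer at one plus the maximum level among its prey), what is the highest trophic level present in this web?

5

Producers (level 1): K.
K → A → C → I → L gives L level 5.
No species has a prey at level 5, so no species reaches level 6.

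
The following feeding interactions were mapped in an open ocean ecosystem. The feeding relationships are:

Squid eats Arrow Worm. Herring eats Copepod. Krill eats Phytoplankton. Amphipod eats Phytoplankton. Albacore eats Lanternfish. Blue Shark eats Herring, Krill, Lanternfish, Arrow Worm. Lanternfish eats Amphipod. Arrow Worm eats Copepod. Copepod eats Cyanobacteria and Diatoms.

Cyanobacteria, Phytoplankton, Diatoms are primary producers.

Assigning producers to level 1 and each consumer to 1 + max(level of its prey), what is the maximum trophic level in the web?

4

Producers (level 1): Cyanobacteria, Phytoplankton, Diatoms.
Cyanobacteria → Copepod → Arrow Worm → Blue Shark gives Blue Shark level 4.
No species has a prey at level 4, so no species reaches level 5.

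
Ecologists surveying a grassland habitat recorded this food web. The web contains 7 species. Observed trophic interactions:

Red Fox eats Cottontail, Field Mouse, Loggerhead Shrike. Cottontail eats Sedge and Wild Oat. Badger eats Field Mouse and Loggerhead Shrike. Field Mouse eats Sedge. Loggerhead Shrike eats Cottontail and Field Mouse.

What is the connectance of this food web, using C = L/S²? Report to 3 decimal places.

The web has S = 7 species and L = 10 feeding links.
C = L / S² = 10 / 49 = 0.2041 ≈ 0.204.

C = 0.204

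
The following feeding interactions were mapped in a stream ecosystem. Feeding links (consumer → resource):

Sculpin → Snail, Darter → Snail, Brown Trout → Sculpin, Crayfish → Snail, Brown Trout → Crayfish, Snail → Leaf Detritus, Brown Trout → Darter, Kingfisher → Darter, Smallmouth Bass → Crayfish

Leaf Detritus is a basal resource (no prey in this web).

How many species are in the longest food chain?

4 species

One longest chain: Leaf Detritus → Snail → Darter → Brown Trout.
It has 4 species and 3 links.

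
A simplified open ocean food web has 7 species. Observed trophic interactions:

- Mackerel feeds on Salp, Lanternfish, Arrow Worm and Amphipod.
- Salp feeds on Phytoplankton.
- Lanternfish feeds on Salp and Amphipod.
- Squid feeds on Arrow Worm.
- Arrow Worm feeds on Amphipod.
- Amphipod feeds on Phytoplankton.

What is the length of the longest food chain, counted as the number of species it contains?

One longest chain: Phytoplankton → Salp → Lanternfish → Mackerel.
It has 4 species and 3 links.

4 species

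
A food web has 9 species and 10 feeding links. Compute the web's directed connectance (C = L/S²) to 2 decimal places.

The web has S = 9 species and L = 10 feeding links.
C = L / S² = 10 / 81 = 0.1235 ≈ 0.12.

C = 0.12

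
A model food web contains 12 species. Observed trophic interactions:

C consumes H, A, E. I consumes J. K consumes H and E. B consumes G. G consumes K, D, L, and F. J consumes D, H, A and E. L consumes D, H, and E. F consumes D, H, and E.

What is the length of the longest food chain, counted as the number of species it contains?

4 species

One longest chain: H → F → G → B.
It has 4 species and 3 links.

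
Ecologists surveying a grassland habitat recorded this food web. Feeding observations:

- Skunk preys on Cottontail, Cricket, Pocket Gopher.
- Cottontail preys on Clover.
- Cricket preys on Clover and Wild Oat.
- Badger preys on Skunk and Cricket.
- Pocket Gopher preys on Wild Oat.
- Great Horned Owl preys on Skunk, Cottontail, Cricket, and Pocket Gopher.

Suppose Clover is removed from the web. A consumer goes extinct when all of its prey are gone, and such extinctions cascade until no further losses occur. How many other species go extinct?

1

Remove Clover.
Round 1: Cottontail (all prey gone) → extinct.
No further losses. Total secondary extinctions: 1.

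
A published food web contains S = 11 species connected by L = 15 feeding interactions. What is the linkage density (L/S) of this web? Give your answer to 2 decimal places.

L/S = 1.36

There are L = 15 links among S = 11 species.
L/S = 15/11 = 1.3636 ≈ 1.36.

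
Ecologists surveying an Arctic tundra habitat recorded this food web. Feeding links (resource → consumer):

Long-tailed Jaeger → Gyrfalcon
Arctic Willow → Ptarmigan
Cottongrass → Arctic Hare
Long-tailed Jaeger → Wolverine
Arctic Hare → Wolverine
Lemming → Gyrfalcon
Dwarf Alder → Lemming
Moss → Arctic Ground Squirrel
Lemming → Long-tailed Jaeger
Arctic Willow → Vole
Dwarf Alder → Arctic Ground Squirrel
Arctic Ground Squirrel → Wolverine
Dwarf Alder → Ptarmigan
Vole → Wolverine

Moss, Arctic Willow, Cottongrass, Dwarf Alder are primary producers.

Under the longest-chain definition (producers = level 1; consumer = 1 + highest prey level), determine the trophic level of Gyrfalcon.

Trophic level 4

Dwarf Alder is a producer → level 1.
Lemming eats Dwarf Alder → level 2.
Long-tailed Jaeger eats Lemming → level 3.
Gyrfalcon eats Long-tailed Jaeger (level 3); other prey at levels: Lemming 2 → level 4.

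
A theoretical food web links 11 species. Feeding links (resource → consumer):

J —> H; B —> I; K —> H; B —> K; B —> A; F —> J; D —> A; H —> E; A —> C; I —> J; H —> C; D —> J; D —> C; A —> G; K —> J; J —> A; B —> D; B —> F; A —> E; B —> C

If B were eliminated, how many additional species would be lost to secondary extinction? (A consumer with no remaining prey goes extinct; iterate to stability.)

Remove B.
Round 1: K (all prey gone), D (all prey gone), F (all prey gone), I (all prey gone) → extinct.
Round 2: J (all prey gone) → extinct.
Round 3: A (all prey gone), H (all prey gone) → extinct.
Round 4: E (all prey gone), G (all prey gone), C (all prey gone) → extinct.
No further losses. Total secondary extinctions: 10.

10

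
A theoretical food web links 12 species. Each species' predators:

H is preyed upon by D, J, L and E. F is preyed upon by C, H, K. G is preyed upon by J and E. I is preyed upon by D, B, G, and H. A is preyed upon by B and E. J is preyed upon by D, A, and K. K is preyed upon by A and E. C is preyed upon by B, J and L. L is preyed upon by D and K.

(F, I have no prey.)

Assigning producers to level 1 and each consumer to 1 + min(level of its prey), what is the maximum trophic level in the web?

Producers (level 1): F, I.
Following each consumer down to its lowest-level prey: F → C → L (levels 1 through 3).
All prey of L (C 2, H 2) are at level 2 or above, so L is at level 1 + 2 = 3.
Every consumer has at least one prey at level 2 or below, so none exceeds level 3.

3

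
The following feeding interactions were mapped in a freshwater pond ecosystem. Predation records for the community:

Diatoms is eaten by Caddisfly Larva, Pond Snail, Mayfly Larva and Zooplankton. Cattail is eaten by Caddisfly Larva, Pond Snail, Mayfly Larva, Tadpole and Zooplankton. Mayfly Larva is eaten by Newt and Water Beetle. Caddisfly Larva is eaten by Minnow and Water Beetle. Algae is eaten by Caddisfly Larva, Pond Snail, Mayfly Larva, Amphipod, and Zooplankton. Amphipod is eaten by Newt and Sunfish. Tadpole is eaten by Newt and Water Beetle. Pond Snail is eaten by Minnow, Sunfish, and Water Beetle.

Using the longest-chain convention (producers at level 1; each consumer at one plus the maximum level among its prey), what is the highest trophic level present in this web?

Producers (level 1): Cattail, Diatoms, Algae.
Cattail → Mayfly Larva → Newt gives Newt level 3.
No species has a prey at level 3, so no species reaches level 4.

3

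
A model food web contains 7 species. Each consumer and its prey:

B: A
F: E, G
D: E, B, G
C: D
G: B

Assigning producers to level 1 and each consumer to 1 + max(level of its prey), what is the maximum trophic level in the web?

5

Producers (level 1): E, A.
A → B → G → D → C gives C level 5.
No species has a prey at level 5, so no species reaches level 6.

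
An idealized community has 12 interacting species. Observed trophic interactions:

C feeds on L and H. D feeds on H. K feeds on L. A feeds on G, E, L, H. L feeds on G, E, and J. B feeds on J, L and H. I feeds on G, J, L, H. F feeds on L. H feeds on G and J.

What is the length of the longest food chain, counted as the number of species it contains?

3 species

One longest chain: J → H → B.
It has 3 species and 2 links.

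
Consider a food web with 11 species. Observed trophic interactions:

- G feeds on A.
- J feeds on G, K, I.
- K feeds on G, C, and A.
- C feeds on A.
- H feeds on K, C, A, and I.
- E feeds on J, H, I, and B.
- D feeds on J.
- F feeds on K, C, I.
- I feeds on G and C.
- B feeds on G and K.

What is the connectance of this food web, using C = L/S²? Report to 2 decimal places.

C = 0.20

The web has S = 11 species and L = 24 feeding links.
C = L / S² = 24 / 121 = 0.1983 ≈ 0.20.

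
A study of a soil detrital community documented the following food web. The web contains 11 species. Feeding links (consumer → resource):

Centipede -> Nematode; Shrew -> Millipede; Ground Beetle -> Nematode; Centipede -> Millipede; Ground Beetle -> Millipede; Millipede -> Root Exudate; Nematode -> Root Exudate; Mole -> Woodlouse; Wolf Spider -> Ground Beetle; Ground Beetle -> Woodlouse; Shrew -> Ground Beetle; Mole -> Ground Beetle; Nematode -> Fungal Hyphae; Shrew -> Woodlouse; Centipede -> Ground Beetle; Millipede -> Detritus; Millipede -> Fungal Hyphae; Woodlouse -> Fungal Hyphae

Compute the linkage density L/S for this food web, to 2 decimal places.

There are L = 18 links among S = 11 species.
L/S = 18/11 = 1.6364 ≈ 1.64.

L/S = 1.64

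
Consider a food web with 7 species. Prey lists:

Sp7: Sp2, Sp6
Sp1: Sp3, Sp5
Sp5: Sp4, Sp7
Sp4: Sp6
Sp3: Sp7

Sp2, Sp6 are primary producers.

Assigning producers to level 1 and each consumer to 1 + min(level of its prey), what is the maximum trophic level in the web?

Producers (level 1): Sp2, Sp6.
Following each consumer down to its lowest-level prey: Sp2 → Sp7 → Sp3 → Sp1 (levels 1 through 4).
All prey of Sp1 (Sp3 3, Sp5 3) are at level 3 or above, so Sp1 is at level 1 + 3 = 4.
Every consumer has at least one prey at level 3 or below, so none exceeds level 4.

4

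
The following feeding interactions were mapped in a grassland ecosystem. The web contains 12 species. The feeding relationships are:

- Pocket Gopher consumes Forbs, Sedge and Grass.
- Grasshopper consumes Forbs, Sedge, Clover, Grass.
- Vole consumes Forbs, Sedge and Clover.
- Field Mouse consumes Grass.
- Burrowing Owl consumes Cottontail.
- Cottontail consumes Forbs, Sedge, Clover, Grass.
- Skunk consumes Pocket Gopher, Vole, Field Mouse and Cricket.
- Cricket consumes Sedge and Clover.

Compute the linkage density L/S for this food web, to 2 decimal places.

L/S = 1.83

There are L = 22 links among S = 12 species.
L/S = 22/12 = 1.8333 ≈ 1.83.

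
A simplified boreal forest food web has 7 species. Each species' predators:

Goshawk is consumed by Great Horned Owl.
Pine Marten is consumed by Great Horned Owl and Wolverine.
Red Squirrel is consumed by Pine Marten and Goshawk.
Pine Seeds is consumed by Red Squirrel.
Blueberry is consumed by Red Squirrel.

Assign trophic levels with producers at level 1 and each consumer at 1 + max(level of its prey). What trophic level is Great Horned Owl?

Pine Seeds is a producer → level 1.
Red Squirrel eats Pine Seeds (level 1); other prey at levels: Blueberry 1 → level 2.
Pine Marten eats Red Squirrel → level 3.
Great Horned Owl eats Pine Marten (level 3); other prey at levels: Goshawk 3 → level 4.

Trophic level 4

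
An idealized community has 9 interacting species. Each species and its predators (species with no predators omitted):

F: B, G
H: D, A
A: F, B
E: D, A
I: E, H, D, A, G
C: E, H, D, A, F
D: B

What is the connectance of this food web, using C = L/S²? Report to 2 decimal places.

C = 0.23

The web has S = 9 species and L = 19 feeding links.
C = L / S² = 19 / 81 = 0.2346 ≈ 0.23.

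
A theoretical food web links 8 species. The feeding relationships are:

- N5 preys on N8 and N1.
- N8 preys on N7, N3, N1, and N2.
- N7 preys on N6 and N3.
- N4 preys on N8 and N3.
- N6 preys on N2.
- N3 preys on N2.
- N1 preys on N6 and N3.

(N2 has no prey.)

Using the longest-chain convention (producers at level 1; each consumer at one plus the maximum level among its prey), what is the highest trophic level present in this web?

Producers (level 1): N2.
N2 → N6 → N1 → N8 → N5 gives N5 level 5.
No species has a prey at level 5, so no species reaches level 6.

5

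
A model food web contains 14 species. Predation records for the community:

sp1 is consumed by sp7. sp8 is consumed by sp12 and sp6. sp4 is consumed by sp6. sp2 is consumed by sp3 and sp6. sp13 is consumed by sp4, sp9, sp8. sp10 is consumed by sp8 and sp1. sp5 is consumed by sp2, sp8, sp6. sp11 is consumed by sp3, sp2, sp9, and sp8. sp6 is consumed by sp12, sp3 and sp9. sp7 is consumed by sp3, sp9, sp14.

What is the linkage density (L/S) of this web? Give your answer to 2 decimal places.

There are L = 24 links among S = 14 species.
L/S = 24/14 = 1.7143 ≈ 1.71.

L/S = 1.71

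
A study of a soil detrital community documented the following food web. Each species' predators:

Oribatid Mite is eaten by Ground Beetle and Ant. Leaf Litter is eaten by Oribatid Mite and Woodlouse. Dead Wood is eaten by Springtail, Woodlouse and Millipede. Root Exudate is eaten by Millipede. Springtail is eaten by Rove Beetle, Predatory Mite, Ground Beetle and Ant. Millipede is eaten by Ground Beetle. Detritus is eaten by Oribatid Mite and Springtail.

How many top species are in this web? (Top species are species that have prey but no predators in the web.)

5

Top species (has prey, but nothing eats it): Woodlouse, Predatory Mite, Ground Beetle, Rove Beetle, Ant.
Count: 5.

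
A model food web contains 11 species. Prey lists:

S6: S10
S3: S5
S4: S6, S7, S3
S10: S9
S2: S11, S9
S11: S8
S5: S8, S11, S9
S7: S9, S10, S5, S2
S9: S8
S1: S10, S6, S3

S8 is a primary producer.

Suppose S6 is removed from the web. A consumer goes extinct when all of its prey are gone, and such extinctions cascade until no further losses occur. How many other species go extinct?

0

Remove S6.
Every predator of it retains at least one other prey: S1 still has S10, S3; S4 still has S7, S3.
No consumer loses all prey, so no secondary extinctions occur.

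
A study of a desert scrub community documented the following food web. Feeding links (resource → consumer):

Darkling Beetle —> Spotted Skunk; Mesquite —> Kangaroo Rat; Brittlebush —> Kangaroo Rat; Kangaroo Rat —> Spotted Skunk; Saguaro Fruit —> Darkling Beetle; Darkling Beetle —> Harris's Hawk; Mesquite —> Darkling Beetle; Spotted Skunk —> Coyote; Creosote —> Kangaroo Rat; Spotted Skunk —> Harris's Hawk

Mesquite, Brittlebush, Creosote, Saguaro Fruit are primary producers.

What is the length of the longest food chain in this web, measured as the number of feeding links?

One longest chain: Mesquite → Darkling Beetle → Spotted Skunk → Harris's Hawk.
It has 4 species and 3 links.

3 links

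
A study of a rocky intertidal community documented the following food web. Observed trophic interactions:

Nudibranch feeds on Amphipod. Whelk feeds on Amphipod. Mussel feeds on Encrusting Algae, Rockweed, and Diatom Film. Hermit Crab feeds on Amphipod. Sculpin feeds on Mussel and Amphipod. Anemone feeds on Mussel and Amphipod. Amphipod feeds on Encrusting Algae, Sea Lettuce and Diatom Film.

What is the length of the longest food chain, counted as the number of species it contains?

One longest chain: Encrusting Algae → Amphipod → Nudibranch.
It has 3 species and 2 links.

3 species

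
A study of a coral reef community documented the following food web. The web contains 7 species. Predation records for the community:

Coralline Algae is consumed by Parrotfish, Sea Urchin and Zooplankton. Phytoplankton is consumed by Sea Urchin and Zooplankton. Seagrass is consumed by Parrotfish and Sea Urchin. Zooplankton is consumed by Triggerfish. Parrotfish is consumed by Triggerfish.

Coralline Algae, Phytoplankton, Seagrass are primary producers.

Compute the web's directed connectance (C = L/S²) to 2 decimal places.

The web has S = 7 species and L = 9 feeding links.
C = L / S² = 9 / 49 = 0.1837 ≈ 0.18.

C = 0.18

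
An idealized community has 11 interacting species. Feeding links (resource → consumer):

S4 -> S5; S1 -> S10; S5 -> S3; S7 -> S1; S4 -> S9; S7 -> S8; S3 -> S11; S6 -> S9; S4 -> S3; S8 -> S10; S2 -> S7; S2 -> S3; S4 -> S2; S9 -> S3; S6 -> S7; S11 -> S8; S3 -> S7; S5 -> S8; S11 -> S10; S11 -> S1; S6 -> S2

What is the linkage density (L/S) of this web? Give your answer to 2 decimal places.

L/S = 1.91

There are L = 21 links among S = 11 species.
L/S = 21/11 = 1.9091 ≈ 1.91.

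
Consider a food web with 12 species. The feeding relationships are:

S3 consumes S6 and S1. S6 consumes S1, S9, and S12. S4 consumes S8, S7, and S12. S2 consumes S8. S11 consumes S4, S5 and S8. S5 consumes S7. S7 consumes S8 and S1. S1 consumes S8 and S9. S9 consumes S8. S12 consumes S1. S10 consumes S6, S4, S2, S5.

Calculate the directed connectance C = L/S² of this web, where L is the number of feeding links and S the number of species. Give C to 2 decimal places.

C = 0.16

The web has S = 12 species and L = 23 feeding links.
C = L / S² = 23 / 144 = 0.1597 ≈ 0.16.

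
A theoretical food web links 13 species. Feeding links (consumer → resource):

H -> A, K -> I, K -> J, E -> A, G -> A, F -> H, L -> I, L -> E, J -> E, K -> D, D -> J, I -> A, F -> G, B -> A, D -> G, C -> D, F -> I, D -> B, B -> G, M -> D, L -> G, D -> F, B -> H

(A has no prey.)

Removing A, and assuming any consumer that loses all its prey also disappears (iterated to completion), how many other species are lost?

Remove A.
Round 1: H (all prey gone), I (all prey gone), G (all prey gone), E (all prey gone) → extinct.
Round 2: J (all prey gone), L (all prey gone), F (all prey gone), B (all prey gone) → extinct.
Round 3: D (all prey gone) → extinct.
Round 4: K (all prey gone), C (all prey gone), M (all prey gone) → extinct.
No further losses. Total secondary extinctions: 12.

12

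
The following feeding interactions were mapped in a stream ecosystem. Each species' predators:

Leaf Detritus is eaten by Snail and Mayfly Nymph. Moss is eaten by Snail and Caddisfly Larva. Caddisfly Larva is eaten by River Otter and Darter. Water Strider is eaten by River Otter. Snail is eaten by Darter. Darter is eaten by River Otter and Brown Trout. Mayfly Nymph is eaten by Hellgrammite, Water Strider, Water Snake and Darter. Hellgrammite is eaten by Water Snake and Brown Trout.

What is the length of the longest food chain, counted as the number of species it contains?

One longest chain: Leaf Detritus → Mayfly Nymph → Water Strider → River Otter.
It has 4 species and 3 links.

4 species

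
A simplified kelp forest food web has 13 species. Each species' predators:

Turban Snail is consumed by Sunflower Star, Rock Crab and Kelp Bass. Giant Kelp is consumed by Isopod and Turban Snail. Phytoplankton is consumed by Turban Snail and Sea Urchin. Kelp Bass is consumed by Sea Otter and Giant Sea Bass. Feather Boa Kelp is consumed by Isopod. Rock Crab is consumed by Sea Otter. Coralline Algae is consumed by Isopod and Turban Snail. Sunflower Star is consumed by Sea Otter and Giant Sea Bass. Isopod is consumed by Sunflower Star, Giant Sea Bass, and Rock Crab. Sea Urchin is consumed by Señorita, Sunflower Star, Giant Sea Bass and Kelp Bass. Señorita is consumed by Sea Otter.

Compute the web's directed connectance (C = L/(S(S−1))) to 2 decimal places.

The web has S = 13 species and L = 23 feeding links.
C = L / (S(S−1)) = 23 / 156 = 0.1474 ≈ 0.15.

C = 0.15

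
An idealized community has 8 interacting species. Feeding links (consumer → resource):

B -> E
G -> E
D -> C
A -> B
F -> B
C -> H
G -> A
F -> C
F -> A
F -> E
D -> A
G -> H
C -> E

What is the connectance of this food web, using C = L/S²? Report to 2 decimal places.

C = 0.20

The web has S = 8 species and L = 13 feeding links.
C = L / S² = 13 / 64 = 0.2031 ≈ 0.20.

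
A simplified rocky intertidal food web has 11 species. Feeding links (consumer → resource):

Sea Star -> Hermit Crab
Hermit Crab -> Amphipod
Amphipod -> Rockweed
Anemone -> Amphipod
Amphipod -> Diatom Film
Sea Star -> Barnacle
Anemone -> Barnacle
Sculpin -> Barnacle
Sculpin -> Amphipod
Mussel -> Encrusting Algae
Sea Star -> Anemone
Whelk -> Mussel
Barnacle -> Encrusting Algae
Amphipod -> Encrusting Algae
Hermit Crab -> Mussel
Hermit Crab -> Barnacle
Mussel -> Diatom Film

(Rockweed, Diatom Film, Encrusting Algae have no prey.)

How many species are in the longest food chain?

4 species

One longest chain: Encrusting Algae → Barnacle → Anemone → Sea Star.
It has 4 species and 3 links.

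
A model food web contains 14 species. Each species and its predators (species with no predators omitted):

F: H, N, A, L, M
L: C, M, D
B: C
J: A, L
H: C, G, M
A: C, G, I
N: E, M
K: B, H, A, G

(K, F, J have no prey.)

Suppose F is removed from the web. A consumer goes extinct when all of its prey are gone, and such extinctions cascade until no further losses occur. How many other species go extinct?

Remove F.
Round 1: N (all prey gone) → extinct.
Round 2: E (all prey gone) → extinct.
No further losses. Total secondary extinctions: 2.

2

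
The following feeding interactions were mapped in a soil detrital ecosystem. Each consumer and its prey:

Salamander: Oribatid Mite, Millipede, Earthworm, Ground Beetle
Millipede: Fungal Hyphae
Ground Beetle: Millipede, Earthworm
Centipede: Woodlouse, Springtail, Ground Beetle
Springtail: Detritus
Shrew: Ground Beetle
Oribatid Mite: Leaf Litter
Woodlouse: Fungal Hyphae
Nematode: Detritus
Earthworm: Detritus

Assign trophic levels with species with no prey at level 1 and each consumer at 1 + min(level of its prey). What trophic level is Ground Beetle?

Fungal Hyphae has no prey (basal) → level 1.
Millipede eats Fungal Hyphae → level 2.
Ground Beetle eats Millipede → level 3.
No prey of Ground Beetle is below level 2, so 3 is the minimum.

Trophic level 3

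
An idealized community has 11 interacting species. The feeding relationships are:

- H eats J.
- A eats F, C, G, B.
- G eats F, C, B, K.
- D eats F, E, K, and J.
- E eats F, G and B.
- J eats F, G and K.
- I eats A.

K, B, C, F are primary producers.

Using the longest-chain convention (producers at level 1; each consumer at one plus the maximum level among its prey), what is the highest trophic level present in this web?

4

Producers (level 1): K, B, C, F.
K → G → E → D gives D level 4.
No species has a prey at level 4, so no species reaches level 5.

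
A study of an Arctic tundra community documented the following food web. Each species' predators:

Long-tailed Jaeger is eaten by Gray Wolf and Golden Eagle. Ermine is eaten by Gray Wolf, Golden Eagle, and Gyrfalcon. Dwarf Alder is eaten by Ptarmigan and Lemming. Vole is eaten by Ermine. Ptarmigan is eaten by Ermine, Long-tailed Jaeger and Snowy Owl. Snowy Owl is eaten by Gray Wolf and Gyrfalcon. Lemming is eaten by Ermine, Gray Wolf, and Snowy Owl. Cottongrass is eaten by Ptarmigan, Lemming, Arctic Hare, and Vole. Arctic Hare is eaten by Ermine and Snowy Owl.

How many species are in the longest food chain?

One longest chain: Cottongrass → Ptarmigan → Long-tailed Jaeger → Gray Wolf.
It has 4 species and 3 links.

4 species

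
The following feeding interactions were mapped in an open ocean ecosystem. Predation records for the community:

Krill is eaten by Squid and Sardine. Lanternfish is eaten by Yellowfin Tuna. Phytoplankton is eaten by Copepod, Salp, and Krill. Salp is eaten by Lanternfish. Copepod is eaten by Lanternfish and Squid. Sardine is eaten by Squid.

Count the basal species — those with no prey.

1

Basal species (no prey listed): Phytoplankton.
Count: 1.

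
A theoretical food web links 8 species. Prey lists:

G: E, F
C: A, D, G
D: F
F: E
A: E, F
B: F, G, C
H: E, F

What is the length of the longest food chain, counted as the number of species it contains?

One longest chain: E → F → A → C → B.
It has 5 species and 4 links.

5 species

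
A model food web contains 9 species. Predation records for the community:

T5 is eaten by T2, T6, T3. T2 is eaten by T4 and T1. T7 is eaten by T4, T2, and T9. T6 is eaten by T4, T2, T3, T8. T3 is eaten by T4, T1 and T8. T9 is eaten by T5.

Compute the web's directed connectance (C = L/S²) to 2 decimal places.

C = 0.20

The web has S = 9 species and L = 16 feeding links.
C = L / S² = 16 / 81 = 0.1975 ≈ 0.20.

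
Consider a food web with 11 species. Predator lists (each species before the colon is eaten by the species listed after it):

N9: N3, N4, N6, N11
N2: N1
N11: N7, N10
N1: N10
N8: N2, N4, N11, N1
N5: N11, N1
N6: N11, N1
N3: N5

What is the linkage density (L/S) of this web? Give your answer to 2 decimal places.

There are L = 17 links among S = 11 species.
L/S = 17/11 = 1.5455 ≈ 1.55.

L/S = 1.55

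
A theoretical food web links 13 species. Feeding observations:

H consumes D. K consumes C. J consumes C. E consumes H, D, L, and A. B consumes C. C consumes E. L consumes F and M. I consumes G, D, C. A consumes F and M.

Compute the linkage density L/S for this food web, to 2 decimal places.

There are L = 16 links among S = 13 species.
L/S = 16/13 = 1.2308 ≈ 1.23.

L/S = 1.23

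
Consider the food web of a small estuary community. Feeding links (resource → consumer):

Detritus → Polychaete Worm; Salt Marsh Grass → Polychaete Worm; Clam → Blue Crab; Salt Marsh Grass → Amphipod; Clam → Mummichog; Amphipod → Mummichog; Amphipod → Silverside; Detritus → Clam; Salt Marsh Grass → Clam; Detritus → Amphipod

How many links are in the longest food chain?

2 links

One longest chain: Salt Marsh Grass → Amphipod → Silverside.
It has 3 species and 2 links.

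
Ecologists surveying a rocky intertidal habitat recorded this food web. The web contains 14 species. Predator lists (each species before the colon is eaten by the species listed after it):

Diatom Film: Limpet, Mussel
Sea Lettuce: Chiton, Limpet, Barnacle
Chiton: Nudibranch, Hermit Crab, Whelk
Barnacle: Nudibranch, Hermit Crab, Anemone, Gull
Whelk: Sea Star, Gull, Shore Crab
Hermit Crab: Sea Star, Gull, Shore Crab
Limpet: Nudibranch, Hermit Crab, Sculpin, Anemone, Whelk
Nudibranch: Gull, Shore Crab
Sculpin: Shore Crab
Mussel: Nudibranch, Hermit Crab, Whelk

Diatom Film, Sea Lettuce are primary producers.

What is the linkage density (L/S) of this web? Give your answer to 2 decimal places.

There are L = 29 links among S = 14 species.
L/S = 29/14 = 2.0714 ≈ 2.07.

L/S = 2.07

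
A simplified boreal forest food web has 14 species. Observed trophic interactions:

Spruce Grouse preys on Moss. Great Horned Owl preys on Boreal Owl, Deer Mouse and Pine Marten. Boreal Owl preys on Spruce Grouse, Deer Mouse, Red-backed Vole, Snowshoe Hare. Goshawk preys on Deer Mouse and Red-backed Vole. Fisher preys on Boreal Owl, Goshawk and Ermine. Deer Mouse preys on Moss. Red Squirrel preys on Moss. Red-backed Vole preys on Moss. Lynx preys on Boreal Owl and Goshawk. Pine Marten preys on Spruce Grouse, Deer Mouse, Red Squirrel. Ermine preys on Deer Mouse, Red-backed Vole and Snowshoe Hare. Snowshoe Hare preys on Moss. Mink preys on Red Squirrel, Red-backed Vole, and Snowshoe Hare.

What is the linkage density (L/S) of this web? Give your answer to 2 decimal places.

There are L = 28 links among S = 14 species.
L/S = 28/14 = 2.0000 ≈ 2.00.

L/S = 2.00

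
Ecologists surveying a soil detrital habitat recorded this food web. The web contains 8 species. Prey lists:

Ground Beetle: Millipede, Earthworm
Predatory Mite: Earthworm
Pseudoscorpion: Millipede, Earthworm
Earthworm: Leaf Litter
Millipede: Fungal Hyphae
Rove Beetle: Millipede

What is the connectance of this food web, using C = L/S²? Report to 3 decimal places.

The web has S = 8 species and L = 8 feeding links.
C = L / S² = 8 / 64 = 0.1250 ≈ 0.125.

C = 0.125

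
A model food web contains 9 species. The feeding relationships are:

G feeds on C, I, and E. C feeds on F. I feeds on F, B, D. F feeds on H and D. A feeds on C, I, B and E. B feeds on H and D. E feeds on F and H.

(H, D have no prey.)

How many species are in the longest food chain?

4 species

One longest chain: H → B → I → G.
It has 4 species and 3 links.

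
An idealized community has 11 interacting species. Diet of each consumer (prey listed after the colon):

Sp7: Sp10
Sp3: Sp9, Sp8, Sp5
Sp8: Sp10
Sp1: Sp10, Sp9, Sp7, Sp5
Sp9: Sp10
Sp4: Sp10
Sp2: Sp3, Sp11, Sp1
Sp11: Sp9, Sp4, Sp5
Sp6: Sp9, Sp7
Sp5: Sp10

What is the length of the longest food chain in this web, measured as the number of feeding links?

One longest chain: Sp10 → Sp9 → Sp11 → Sp2.
It has 4 species and 3 links.

3 links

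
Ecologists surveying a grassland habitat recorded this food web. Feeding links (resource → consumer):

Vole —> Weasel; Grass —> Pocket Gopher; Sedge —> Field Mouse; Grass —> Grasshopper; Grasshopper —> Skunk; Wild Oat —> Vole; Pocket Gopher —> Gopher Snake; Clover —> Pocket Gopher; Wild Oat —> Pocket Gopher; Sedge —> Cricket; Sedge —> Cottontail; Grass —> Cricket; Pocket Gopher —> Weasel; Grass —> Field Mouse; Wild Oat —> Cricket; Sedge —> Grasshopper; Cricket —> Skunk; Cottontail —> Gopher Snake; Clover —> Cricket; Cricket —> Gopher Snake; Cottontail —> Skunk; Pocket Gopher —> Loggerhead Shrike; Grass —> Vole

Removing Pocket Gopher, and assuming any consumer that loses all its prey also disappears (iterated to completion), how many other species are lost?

1

Remove Pocket Gopher.
Round 1: Loggerhead Shrike (all prey gone) → extinct.
No further losses. Total secondary extinctions: 1.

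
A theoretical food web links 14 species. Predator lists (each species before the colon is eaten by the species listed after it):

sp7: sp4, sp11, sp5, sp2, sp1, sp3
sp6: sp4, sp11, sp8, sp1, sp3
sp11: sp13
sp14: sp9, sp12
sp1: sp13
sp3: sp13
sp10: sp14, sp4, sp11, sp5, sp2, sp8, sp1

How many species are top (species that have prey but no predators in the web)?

7

Top species (has prey, but nothing eats it): sp4, sp5, sp2, sp8, sp9, sp12, sp13.
Count: 7.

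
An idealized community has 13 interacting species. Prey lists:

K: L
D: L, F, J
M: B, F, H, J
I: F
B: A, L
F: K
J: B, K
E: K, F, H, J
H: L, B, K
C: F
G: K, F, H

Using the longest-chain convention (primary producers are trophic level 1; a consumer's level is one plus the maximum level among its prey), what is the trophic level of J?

Trophic level 3

A is a producer → level 1.
B eats A (level 1); other prey at levels: L 1 → level 2.
J eats B (level 2); other prey at levels: K 2 → level 3.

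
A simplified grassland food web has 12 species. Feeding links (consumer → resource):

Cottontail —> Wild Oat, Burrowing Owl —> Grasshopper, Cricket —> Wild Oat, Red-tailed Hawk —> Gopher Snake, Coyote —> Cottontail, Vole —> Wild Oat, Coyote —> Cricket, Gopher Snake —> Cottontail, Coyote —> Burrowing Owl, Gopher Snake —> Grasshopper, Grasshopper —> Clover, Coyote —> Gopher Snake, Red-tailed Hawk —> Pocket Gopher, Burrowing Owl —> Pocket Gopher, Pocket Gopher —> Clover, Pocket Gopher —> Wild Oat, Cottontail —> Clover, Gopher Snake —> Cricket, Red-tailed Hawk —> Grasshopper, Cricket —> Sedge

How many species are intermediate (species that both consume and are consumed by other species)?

Intermediate species (has both prey and predators): Grasshopper, Cottontail, Pocket Gopher, Cricket, Burrowing Owl, Gopher Snake.
Count: 6.

6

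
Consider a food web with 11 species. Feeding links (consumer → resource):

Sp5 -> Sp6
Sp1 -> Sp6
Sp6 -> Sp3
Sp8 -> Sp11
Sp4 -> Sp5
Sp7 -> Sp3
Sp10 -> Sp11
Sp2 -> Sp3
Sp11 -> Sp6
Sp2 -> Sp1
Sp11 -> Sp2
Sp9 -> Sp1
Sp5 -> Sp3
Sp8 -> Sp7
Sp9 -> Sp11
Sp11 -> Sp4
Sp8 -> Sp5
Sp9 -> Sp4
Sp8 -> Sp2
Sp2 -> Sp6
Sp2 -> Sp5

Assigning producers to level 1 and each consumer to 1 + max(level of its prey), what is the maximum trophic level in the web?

6

Producers (level 1): Sp3.
Sp3 → Sp6 → Sp5 → Sp4 → Sp11 → Sp10 gives Sp10 level 6.
No species has a prey at level 6, so no species reaches level 7.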